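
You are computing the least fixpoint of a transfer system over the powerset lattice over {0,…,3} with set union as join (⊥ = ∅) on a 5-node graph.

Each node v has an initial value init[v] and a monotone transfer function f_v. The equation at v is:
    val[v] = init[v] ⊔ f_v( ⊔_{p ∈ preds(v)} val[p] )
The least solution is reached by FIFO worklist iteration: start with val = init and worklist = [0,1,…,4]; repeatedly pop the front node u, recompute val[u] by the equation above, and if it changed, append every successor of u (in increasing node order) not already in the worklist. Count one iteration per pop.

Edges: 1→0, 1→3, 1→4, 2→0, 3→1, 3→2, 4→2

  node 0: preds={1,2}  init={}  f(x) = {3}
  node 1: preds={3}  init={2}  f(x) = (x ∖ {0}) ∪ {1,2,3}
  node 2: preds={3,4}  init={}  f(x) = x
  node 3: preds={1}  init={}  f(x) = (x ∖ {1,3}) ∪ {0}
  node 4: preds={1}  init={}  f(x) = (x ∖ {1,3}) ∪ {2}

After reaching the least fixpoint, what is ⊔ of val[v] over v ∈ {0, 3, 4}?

Trace (9 dequeues):
  [1] u=0 | in {2} | out {3} | prev {} | push {}
  [2] u=1 | in {} | out {1,2,3} | prev {2} | push {0}
  [3] u=2 | in {} | out {} | ==
  [4] u=3 | in {1,2,3} | out {0,2} | prev {} | push {1,2}
  [5] u=4 | in {1,2,3} | out {2} | prev {} | push {}
  [6] u=0 | in {1,2,3} | out {3} | ==
  [7] u=1 | in {0,2} | out {1,2,3} | ==
  [8] u=2 | in {0,2} | out {0,2} | prev {} | push {0}
  [9] u=0 | in {0,1,2,3} | out {3} | ==

Converged values:
  [0] {3}
  [1] {1,2,3}
  [2] {0,2}
  [3] {0,2}
  [4] {2}

{0,2,3}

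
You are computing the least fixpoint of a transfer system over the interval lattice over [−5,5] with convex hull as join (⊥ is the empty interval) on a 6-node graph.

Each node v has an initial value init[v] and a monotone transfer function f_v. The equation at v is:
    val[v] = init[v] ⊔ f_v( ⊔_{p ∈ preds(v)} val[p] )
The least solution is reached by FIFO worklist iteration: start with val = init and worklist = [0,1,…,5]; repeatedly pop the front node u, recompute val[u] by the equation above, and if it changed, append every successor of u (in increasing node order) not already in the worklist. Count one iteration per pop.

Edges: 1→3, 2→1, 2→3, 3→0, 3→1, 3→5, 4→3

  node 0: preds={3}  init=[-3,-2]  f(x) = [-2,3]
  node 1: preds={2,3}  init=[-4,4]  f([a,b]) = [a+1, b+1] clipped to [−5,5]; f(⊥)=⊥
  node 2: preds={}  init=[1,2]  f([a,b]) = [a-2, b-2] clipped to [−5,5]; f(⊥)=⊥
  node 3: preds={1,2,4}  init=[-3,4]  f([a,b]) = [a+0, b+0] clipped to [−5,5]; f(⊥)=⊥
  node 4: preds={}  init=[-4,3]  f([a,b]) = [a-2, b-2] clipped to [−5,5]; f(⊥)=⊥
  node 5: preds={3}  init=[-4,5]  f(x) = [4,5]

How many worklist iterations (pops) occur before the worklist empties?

8

Worklist (8 pops):
  #1 pop 0: in=[-3,4] → [-3,3] (was [-3,-2]); enqueue []
  #2 pop 1: in=[-3,4] → [-4,5] (was [-4,4]); enqueue []
  #3 pop 2: in=⊥ → [1,2] (no change)
  #4 pop 3: in=[-4,5] → [-4,5] (was [-3,4]); enqueue [0,1]
  #5 pop 4: in=⊥ → [-4,3] (no change)
  #6 pop 5: in=[-4,5] → [-4,5] (no change)
  #7 pop 0: in=[-4,5] → [-3,3] (no change)
  #8 pop 1: in=[-4,5] → [-4,5] (no change)

Fixpoint:
  val[0] = [-3,3]
  val[1] = [-4,5]
  val[2] = [1,2]
  val[3] = [-4,5]
  val[4] = [-4,3]
  val[5] = [-4,5]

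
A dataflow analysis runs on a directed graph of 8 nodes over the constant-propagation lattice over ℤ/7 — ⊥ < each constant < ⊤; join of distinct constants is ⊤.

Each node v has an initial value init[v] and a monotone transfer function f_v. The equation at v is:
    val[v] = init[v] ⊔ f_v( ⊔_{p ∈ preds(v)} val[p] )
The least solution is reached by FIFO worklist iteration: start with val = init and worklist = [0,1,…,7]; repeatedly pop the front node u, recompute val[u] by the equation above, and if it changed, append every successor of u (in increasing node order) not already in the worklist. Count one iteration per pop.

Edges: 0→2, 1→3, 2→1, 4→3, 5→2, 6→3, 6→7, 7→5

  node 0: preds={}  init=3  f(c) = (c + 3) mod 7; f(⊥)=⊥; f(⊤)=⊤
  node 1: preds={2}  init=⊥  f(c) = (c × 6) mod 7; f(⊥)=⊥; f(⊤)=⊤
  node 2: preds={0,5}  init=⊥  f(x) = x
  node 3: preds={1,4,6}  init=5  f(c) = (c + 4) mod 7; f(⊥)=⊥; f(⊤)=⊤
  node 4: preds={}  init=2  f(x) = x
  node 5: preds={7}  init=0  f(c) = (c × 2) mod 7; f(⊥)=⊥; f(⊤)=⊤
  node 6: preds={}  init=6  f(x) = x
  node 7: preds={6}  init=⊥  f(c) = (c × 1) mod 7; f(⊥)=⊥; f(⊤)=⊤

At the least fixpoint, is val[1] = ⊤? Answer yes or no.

yes

Worklist (12 pops):
  #1 pop 0: in=⊥ → 3 (no change)
  #2 pop 1: in=⊥ → ⊥ (no change)
  #3 pop 2: in=⊤ → ⊤ (was ⊥); enqueue [1]
  #4 pop 3: in=⊤ → ⊤ (was 5); enqueue []
  #5 pop 4: in=⊥ → 2 (no change)
  #6 pop 5: in=⊥ → 0 (no change)
  #7 pop 6: in=⊥ → 6 (no change)
  #8 pop 7: in=6 → 6 (was ⊥); enqueue [5]
  #9 pop 1: in=⊤ → ⊤ (was ⊥); enqueue [3]
  #10 pop 5: in=6 → ⊤ (was 0); enqueue [2]
  #11 pop 3: in=⊤ → ⊤ (no change)
  #12 pop 2: in=⊤ → ⊤ (no change)

Fixpoint:
  val[0] = 3
  val[1] = ⊤
  val[2] = ⊤
  val[3] = ⊤
  val[4] = 2
  val[5] = ⊤
  val[6] = 6
  val[7] = 6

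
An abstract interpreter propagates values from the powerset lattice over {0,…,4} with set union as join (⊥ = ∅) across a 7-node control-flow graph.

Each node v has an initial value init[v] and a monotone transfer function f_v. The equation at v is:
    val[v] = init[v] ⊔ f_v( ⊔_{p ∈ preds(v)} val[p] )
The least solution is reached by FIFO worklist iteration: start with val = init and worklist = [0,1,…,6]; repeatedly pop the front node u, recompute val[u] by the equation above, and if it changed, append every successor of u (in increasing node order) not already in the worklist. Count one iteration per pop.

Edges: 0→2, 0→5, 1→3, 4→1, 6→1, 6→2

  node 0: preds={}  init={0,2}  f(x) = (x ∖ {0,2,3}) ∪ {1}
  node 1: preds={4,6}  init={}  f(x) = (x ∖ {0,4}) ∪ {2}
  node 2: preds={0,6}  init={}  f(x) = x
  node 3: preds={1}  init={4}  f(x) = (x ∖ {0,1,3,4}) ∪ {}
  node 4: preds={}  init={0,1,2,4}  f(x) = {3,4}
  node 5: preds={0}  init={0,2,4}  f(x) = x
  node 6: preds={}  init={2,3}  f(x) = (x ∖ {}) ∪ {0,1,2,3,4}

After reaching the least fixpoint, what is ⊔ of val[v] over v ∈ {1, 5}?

{0,1,2,3,4}

Trace (9 dequeues):
  [1] u=0 | in {} | out {0,1,2} | prev {0,2} | push {}
  [2] u=1 | in {0,1,2,3,4} | out {1,2,3} | prev {} | push {}
  [3] u=2 | in {0,1,2,3} | out {0,1,2,3} | prev {} | push {}
  [4] u=3 | in {1,2,3} | out {2,4} | prev {4} | push {}
  [5] u=4 | in {} | out {0,1,2,3,4} | prev {0,1,2,4} | push {1}
  [6] u=5 | in {0,1,2} | out {0,1,2,4} | prev {0,2,4} | push {}
  [7] u=6 | in {} | out {0,1,2,3,4} | prev {2,3} | push {2}
  [8] u=1 | in {0,1,2,3,4} | out {1,2,3} | ==
  [9] u=2 | in {0,1,2,3,4} | out {0,1,2,3,4} | prev {0,1,2,3} | push {}

Converged values:
  [0] {0,1,2}
  [1] {1,2,3}
  [2] {0,1,2,3,4}
  [3] {2,4}
  [4] {0,1,2,3,4}
  [5] {0,1,2,4}
  [6] {0,1,2,3,4}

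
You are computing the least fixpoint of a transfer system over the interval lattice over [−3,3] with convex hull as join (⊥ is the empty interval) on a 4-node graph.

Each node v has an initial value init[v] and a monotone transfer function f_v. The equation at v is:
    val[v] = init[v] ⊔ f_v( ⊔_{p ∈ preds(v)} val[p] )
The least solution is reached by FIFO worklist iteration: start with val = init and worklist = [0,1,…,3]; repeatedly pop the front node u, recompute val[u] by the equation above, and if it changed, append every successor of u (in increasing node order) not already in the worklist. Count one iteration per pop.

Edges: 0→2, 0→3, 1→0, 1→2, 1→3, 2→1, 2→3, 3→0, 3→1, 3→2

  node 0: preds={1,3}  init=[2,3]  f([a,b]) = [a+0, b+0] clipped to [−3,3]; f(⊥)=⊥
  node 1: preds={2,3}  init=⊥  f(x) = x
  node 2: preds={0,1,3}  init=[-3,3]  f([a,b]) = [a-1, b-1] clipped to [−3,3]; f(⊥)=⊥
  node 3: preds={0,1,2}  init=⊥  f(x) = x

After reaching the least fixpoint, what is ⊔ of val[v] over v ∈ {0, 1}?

[-3,3]

Worklist (8 pops):
  #1 pop 0: in=⊥ → [2,3] (no change)
  #2 pop 1: in=[-3,3] → [-3,3] (was ⊥); enqueue [0]
  #3 pop 2: in=[-3,3] → [-3,3] (no change)
  #4 pop 3: in=[-3,3] → [-3,3] (was ⊥); enqueue [1,2]
  #5 pop 0: in=[-3,3] → [-3,3] (was [2,3]); enqueue [3]
  #6 pop 1: in=[-3,3] → [-3,3] (no change)
  #7 pop 2: in=[-3,3] → [-3,3] (no change)
  #8 pop 3: in=[-3,3] → [-3,3] (no change)

Fixpoint:
  val[0] = [-3,3]
  val[1] = [-3,3]
  val[2] = [-3,3]
  val[3] = [-3,3]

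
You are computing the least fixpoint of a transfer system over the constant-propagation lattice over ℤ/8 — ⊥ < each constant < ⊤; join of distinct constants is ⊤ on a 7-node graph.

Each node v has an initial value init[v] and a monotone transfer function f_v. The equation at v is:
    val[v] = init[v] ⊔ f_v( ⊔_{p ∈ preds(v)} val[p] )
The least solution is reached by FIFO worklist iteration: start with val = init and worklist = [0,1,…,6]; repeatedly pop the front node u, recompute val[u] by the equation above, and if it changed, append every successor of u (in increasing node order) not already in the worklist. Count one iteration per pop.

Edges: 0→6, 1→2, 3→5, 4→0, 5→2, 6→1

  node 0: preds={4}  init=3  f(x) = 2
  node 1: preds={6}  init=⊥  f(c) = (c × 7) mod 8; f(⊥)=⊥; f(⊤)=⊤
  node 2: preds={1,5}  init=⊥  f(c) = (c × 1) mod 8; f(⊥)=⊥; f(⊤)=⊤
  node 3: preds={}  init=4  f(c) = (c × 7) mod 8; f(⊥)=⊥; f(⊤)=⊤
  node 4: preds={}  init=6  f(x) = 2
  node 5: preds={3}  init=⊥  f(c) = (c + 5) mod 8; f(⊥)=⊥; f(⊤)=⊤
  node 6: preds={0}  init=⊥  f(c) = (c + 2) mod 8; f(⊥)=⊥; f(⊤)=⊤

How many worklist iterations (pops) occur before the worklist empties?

11

Worklist (11 pops):
  #1 pop 0: in=6 → ⊤ (was 3); enqueue []
  #2 pop 1: in=⊥ → ⊥ (no change)
  #3 pop 2: in=⊥ → ⊥ (no change)
  #4 pop 3: in=⊥ → 4 (no change)
  #5 pop 4: in=⊥ → ⊤ (was 6); enqueue [0]
  #6 pop 5: in=4 → 1 (was ⊥); enqueue [2]
  #7 pop 6: in=⊤ → ⊤ (was ⊥); enqueue [1]
  #8 pop 0: in=⊤ → ⊤ (no change)
  #9 pop 2: in=1 → 1 (was ⊥); enqueue []
  #10 pop 1: in=⊤ → ⊤ (was ⊥); enqueue [2]
  #11 pop 2: in=⊤ → ⊤ (was 1); enqueue []

Fixpoint:
  val[0] = ⊤
  val[1] = ⊤
  val[2] = ⊤
  val[3] = 4
  val[4] = ⊤
  val[5] = 1
  val[6] = ⊤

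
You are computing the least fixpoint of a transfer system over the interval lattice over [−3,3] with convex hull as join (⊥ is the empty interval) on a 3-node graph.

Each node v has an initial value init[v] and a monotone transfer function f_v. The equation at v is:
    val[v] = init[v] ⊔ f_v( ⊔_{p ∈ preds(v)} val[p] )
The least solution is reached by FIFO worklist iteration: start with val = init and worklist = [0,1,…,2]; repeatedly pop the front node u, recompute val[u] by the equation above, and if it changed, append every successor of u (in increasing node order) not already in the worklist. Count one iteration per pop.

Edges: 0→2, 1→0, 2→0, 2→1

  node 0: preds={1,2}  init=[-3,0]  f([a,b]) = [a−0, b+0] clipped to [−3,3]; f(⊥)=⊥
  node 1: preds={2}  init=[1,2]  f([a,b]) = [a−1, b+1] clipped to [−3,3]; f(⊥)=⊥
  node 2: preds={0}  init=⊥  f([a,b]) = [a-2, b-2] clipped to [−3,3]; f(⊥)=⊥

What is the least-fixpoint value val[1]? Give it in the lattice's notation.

[-3,2]

Iteration log — 6 steps:
  step 1. node 0  ⊔preds=[1,2]  new=[-3,2]  old=[-3,0]  +wl: 
  step 2. node 1  ⊔preds=⊥  new=[1,2]  stable
  step 3. node 2  ⊔preds=[-3,2]  new=[-3,0]  old=⊥  +wl: 0,1
  step 4. node 0  ⊔preds=[-3,2]  new=[-3,2]  stable
  step 5. node 1  ⊔preds=[-3,0]  new=[-3,2]  old=[1,2]  +wl: 0
  step 6. node 0  ⊔preds=[-3,2]  new=[-3,2]  stable

Least fixpoint reached:
  node 0: [-3,2]
  node 1: [-3,2]
  node 2: [-3,0]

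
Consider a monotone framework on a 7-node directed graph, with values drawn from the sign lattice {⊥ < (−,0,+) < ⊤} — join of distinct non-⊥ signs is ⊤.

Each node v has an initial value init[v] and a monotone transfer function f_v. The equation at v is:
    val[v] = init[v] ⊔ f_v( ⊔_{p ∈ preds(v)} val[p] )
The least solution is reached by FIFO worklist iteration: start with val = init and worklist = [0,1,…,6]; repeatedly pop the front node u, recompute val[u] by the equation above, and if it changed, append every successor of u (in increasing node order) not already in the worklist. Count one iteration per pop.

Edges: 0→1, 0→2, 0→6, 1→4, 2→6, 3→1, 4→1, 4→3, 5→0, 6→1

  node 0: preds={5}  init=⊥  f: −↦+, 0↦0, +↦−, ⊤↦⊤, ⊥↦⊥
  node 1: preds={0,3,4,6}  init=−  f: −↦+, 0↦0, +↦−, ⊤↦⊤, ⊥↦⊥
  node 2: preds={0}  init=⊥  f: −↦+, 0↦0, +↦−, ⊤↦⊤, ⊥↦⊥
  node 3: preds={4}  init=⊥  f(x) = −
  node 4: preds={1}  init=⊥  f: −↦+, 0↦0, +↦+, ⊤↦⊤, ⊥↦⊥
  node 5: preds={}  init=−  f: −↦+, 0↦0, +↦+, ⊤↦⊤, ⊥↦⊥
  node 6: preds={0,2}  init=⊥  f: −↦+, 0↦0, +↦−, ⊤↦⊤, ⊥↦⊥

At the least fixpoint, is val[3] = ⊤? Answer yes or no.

no

Worklist (12 pops):
  #1 pop 0: in=− → + (was ⊥); enqueue []
  #2 pop 1: in=+ → − (no change)
  #3 pop 2: in=+ → − (was ⊥); enqueue []
  #4 pop 3: in=⊥ → − (was ⊥); enqueue [1]
  #5 pop 4: in=− → + (was ⊥); enqueue [3]
  #6 pop 5: in=⊥ → − (no change)
  #7 pop 6: in=⊤ → ⊤ (was ⊥); enqueue []
  #8 pop 1: in=⊤ → ⊤ (was −); enqueue [4]
  #9 pop 3: in=+ → − (no change)
  #10 pop 4: in=⊤ → ⊤ (was +); enqueue [1,3]
  #11 pop 1: in=⊤ → ⊤ (no change)
  #12 pop 3: in=⊤ → − (no change)

Fixpoint:
  val[0] = +
  val[1] = ⊤
  val[2] = −
  val[3] = −
  val[4] = ⊤
  val[5] = −
  val[6] = ⊤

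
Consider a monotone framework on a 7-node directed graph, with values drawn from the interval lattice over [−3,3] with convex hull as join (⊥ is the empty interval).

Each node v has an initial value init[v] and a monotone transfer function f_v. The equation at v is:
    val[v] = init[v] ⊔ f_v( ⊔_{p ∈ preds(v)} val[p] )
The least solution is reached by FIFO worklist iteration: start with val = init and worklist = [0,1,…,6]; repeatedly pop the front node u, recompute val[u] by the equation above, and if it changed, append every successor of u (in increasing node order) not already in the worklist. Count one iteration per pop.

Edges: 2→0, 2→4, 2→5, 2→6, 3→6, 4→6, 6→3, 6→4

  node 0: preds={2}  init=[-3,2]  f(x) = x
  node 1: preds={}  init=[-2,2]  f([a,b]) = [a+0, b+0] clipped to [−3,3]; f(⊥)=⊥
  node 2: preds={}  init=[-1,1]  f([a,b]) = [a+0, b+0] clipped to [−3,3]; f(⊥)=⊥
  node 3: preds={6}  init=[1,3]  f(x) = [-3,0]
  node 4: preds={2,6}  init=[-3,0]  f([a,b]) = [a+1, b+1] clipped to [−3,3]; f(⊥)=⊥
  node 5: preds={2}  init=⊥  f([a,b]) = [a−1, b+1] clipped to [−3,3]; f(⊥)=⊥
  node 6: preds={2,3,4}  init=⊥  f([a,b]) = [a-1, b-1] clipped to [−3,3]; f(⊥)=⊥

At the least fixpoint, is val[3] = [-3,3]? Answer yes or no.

yes

Iteration log — 10 steps:
  step 1. node 0  ⊔preds=[-1,1]  new=[-3,2]  stable
  step 2. node 1  ⊔preds=⊥  new=[-2,2]  stable
  step 3. node 2  ⊔preds=⊥  new=[-1,1]  stable
  step 4. node 3  ⊔preds=⊥  new=[-3,3]  old=[1,3]  +wl: 
  step 5. node 4  ⊔preds=[-1,1]  new=[-3,2]  old=[-3,0]  +wl: 
  step 6. node 5  ⊔preds=[-1,1]  new=[-2,2]  old=⊥  +wl: 
  step 7. node 6  ⊔preds=[-3,3]  new=[-3,2]  old=⊥  +wl: 3,4
  step 8. node 3  ⊔preds=[-3,2]  new=[-3,3]  stable
  step 9. node 4  ⊔preds=[-3,2]  new=[-3,3]  old=[-3,2]  +wl: 6
  step 10. node 6  ⊔preds=[-3,3]  new=[-3,2]  stable

Least fixpoint reached:
  node 0: [-3,2]
  node 1: [-2,2]
  node 2: [-1,1]
  node 3: [-3,3]
  node 4: [-3,3]
  node 5: [-2,2]
  node 6: [-3,2]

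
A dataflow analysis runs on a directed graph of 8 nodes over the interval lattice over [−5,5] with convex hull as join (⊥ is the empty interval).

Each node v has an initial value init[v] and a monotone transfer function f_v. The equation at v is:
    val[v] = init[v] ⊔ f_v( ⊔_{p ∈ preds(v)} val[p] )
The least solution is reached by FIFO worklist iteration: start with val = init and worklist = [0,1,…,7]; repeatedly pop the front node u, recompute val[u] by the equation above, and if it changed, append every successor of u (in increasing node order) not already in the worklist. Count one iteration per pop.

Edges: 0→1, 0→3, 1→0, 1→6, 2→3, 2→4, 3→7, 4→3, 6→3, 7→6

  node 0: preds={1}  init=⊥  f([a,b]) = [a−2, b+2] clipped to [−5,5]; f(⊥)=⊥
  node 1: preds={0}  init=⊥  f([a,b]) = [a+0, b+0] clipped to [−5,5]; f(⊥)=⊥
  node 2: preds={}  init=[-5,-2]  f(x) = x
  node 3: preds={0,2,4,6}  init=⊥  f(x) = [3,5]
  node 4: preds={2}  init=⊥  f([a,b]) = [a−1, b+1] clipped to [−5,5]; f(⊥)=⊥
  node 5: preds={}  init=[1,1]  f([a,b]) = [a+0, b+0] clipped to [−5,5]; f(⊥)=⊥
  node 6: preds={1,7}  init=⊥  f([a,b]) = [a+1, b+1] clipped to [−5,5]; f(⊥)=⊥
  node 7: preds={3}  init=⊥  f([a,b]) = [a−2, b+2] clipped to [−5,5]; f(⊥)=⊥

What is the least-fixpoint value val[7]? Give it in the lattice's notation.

Iteration log — 11 steps:
  step 1. node 0  ⊔preds=⊥  new=⊥  stable
  step 2. node 1  ⊔preds=⊥  new=⊥  stable
  step 3. node 2  ⊔preds=⊥  new=[-5,-2]  stable
  step 4. node 3  ⊔preds=[-5,-2]  new=[3,5]  old=⊥  +wl: 
  step 5. node 4  ⊔preds=[-5,-2]  new=[-5,-1]  old=⊥  +wl: 3
  step 6. node 5  ⊔preds=⊥  new=[1,1]  stable
  step 7. node 6  ⊔preds=⊥  new=⊥  stable
  step 8. node 7  ⊔preds=[3,5]  new=[1,5]  old=⊥  +wl: 6
  step 9. node 3  ⊔preds=[-5,-1]  new=[3,5]  stable
  step 10. node 6  ⊔preds=[1,5]  new=[2,5]  old=⊥  +wl: 3
  step 11. node 3  ⊔preds=[-5,5]  new=[3,5]  stable

Least fixpoint reached:
  node 0: ⊥
  node 1: ⊥
  node 2: [-5,-2]
  node 3: [3,5]
  node 4: [-5,-1]
  node 5: [1,1]
  node 6: [2,5]
  node 7: [1,5]

[1,5]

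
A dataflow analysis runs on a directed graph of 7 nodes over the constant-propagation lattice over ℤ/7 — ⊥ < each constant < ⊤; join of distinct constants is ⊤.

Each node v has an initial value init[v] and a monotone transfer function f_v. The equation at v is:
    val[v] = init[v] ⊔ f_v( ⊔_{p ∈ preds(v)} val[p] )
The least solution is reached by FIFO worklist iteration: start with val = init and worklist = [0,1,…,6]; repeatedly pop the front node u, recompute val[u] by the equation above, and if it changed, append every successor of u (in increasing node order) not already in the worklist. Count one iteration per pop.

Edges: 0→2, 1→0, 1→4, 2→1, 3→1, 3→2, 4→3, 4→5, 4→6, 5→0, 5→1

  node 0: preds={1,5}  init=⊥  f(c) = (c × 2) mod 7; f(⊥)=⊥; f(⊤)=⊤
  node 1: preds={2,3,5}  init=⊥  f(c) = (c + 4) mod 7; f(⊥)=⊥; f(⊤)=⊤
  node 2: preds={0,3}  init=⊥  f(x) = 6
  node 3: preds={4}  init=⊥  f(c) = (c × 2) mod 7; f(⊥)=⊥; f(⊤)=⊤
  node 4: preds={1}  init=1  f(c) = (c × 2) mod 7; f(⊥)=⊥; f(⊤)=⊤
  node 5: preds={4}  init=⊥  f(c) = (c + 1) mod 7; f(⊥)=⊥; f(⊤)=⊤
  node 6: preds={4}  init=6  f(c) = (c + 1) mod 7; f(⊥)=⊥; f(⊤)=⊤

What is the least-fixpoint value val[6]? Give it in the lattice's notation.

⊤

Trace (18 dequeues):
  [1] u=0 | in ⊥ | out ⊥ | ==
  [2] u=1 | in ⊥ | out ⊥ | ==
  [3] u=2 | in ⊥ | out 6 | prev ⊥ | push {1}
  [4] u=3 | in 1 | out 2 | prev ⊥ | push {2}
  [5] u=4 | in ⊥ | out 1 | ==
  [6] u=5 | in 1 | out 2 | prev ⊥ | push {0}
  [7] u=6 | in 1 | out ⊤ | prev 6 | push {}
  [8] u=1 | in ⊤ | out ⊤ | prev ⊥ | push {4}
  [9] u=2 | in 2 | out 6 | ==
  [10] u=0 | in ⊤ | out ⊤ | prev ⊥ | push {2}
  [11] u=4 | in ⊤ | out ⊤ | prev 1 | push {3,5,6}
  [12] u=2 | in ⊤ | out 6 | ==
  [13] u=3 | in ⊤ | out ⊤ | prev 2 | push {1,2}
  [14] u=5 | in ⊤ | out ⊤ | prev 2 | push {0}
  [15] u=6 | in ⊤ | out ⊤ | ==
  [16] u=1 | in ⊤ | out ⊤ | ==
  [17] u=2 | in ⊤ | out 6 | ==
  [18] u=0 | in ⊤ | out ⊤ | ==

Converged values:
  [0] ⊤
  [1] ⊤
  [2] 6
  [3] ⊤
  [4] ⊤
  [5] ⊤
  [6] ⊤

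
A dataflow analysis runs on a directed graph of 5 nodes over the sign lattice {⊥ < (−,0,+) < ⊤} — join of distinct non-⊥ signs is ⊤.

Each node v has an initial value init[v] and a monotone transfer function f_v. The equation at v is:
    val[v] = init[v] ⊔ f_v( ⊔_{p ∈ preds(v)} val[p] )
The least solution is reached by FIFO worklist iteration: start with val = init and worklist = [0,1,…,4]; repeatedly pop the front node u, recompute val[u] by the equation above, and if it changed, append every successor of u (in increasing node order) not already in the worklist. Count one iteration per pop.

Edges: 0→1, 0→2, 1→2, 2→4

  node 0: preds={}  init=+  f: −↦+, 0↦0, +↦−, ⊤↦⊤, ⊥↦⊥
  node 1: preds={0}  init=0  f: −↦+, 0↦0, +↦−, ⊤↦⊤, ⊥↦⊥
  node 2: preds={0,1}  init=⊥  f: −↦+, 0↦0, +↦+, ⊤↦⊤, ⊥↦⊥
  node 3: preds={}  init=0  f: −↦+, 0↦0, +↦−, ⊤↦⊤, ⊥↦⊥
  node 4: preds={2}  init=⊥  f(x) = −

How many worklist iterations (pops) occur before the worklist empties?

5

Trace (5 dequeues):
  [1] u=0 | in ⊥ | out + | ==
  [2] u=1 | in + | out ⊤ | prev 0 | push {}
  [3] u=2 | in ⊤ | out ⊤ | prev ⊥ | push {}
  [4] u=3 | in ⊥ | out 0 | ==
  [5] u=4 | in ⊤ | out − | prev ⊥ | push {}

Converged values:
  [0] +
  [1] ⊤
  [2] ⊤
  [3] 0
  [4] −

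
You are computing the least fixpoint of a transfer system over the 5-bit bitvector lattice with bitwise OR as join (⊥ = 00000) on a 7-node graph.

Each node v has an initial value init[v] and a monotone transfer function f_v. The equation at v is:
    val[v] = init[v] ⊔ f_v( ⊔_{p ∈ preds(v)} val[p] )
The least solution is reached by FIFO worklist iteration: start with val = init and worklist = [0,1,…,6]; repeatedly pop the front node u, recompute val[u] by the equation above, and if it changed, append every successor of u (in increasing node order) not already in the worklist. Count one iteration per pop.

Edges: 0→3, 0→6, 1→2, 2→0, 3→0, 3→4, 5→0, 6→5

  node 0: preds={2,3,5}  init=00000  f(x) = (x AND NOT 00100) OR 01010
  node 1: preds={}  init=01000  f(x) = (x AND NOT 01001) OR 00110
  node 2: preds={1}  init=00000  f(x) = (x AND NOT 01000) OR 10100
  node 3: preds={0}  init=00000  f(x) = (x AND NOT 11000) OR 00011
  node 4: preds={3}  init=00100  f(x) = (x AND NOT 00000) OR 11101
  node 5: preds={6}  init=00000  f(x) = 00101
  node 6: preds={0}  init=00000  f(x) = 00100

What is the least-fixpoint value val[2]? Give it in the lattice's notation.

10110

Iteration log — 11 steps:
  step 1. node 0  ⊔preds=00000  new=01010  old=00000  +wl: 
  step 2. node 1  ⊔preds=00000  new=01110  old=01000  +wl: 
  step 3. node 2  ⊔preds=01110  new=10110  old=00000  +wl: 0
  step 4. node 3  ⊔preds=01010  new=00011  old=00000  +wl: 
  step 5. node 4  ⊔preds=00011  new=11111  old=00100  +wl: 
  step 6. node 5  ⊔preds=00000  new=00101  old=00000  +wl: 
  step 7. node 6  ⊔preds=01010  new=00100  old=00000  +wl: 5
  step 8. node 0  ⊔preds=10111  new=11011  old=01010  +wl: 3,6
  step 9. node 5  ⊔preds=00100  new=00101  stable
  step 10. node 3  ⊔preds=11011  new=00011  stable
  step 11. node 6  ⊔preds=11011  new=00100  stable

Least fixpoint reached:
  node 0: 11011
  node 1: 01110
  node 2: 10110
  node 3: 00011
  node 4: 11111
  node 5: 00101
  node 6: 00100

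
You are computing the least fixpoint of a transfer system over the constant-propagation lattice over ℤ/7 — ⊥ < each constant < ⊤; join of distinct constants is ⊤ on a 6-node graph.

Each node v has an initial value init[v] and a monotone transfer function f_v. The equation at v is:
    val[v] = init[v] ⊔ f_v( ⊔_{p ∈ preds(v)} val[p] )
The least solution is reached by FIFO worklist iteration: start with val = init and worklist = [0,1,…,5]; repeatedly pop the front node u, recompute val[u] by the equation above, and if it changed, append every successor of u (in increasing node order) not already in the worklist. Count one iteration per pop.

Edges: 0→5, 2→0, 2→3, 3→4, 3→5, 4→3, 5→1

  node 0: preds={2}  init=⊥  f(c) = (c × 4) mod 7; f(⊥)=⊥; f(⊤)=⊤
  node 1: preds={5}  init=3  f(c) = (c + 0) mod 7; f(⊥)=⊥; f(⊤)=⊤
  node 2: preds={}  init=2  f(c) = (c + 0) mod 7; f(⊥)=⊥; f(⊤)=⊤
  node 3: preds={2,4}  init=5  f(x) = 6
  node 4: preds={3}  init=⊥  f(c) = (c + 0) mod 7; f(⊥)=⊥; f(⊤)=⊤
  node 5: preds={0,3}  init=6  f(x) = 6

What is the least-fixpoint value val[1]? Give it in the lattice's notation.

⊤

Iteration log — 7 steps:
  step 1. node 0  ⊔preds=2  new=1  old=⊥  +wl: 
  step 2. node 1  ⊔preds=6  new=⊤  old=3  +wl: 
  step 3. node 2  ⊔preds=⊥  new=2  stable
  step 4. node 3  ⊔preds=2  new=⊤  old=5  +wl: 
  step 5. node 4  ⊔preds=⊤  new=⊤  old=⊥  +wl: 3
  step 6. node 5  ⊔preds=⊤  new=6  stable
  step 7. node 3  ⊔preds=⊤  new=⊤  stable

Least fixpoint reached:
  node 0: 1
  node 1: ⊤
  node 2: 2
  node 3: ⊤
  node 4: ⊤
  node 5: 6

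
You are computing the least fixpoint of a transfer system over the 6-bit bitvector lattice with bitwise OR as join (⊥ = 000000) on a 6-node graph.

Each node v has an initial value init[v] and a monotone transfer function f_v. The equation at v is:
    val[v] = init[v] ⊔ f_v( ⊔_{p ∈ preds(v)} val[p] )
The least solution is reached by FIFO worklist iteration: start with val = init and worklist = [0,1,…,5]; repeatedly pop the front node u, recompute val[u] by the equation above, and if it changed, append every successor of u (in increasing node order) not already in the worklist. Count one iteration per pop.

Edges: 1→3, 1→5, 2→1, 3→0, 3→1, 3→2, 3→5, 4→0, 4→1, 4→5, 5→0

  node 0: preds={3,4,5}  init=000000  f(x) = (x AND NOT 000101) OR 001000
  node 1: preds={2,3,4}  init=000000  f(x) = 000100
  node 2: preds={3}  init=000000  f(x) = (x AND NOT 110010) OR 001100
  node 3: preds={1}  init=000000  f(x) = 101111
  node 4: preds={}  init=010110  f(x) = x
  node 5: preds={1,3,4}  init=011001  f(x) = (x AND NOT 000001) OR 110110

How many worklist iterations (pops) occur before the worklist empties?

10

Iteration log — 10 steps:
  step 1. node 0  ⊔preds=011111  new=011010  old=000000  +wl: 
  step 2. node 1  ⊔preds=010110  new=000100  old=000000  +wl: 
  step 3. node 2  ⊔preds=000000  new=001100  old=000000  +wl: 1
  step 4. node 3  ⊔preds=000100  new=101111  old=000000  +wl: 0,2
  step 5. node 4  ⊔preds=000000  new=010110  stable
  step 6. node 5  ⊔preds=111111  new=111111  old=011001  +wl: 
  step 7. node 1  ⊔preds=111111  new=000100  stable
  step 8. node 0  ⊔preds=111111  new=111010  old=011010  +wl: 
  step 9. node 2  ⊔preds=101111  new=001101  old=001100  +wl: 1
  step 10. node 1  ⊔preds=111111  new=000100  stable

Least fixpoint reached:
  node 0: 111010
  node 1: 000100
  node 2: 001101
  node 3: 101111
  node 4: 010110
  node 5: 111111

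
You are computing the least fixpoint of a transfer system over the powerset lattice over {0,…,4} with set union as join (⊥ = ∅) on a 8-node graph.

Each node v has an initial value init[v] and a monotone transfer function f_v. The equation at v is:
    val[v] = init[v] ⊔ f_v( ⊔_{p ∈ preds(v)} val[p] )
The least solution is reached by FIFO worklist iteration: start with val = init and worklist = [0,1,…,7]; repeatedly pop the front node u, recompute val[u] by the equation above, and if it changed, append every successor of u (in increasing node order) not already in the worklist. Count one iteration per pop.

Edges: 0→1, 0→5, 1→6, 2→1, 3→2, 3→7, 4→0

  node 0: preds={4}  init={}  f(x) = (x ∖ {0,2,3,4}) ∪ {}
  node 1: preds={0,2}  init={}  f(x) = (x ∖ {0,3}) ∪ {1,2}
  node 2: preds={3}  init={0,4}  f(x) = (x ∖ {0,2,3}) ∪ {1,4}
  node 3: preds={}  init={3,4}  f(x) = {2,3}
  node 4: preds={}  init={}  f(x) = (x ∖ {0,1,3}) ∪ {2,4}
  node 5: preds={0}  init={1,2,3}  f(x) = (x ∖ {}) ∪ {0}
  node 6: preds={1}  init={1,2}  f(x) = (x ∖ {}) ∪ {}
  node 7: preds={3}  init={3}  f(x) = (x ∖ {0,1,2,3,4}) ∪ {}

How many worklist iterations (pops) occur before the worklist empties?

11

Trace (11 dequeues):
  [1] u=0 | in {} | out {} | ==
  [2] u=1 | in {0,4} | out {1,2,4} | prev {} | push {}
  [3] u=2 | in {3,4} | out {0,1,4} | prev {0,4} | push {1}
  [4] u=3 | in {} | out {2,3,4} | prev {3,4} | push {2}
  [5] u=4 | in {} | out {2,4} | prev {} | push {0}
  [6] u=5 | in {} | out {0,1,2,3} | prev {1,2,3} | push {}
  [7] u=6 | in {1,2,4} | out {1,2,4} | prev {1,2} | push {}
  [8] u=7 | in {2,3,4} | out {3} | ==
  [9] u=1 | in {0,1,4} | out {1,2,4} | ==
  [10] u=2 | in {2,3,4} | out {0,1,4} | ==
  [11] u=0 | in {2,4} | out {} | ==

Converged values:
  [0] {}
  [1] {1,2,4}
  [2] {0,1,4}
  [3] {2,3,4}
  [4] {2,4}
  [5] {0,1,2,3}
  [6] {1,2,4}
  [7] {3}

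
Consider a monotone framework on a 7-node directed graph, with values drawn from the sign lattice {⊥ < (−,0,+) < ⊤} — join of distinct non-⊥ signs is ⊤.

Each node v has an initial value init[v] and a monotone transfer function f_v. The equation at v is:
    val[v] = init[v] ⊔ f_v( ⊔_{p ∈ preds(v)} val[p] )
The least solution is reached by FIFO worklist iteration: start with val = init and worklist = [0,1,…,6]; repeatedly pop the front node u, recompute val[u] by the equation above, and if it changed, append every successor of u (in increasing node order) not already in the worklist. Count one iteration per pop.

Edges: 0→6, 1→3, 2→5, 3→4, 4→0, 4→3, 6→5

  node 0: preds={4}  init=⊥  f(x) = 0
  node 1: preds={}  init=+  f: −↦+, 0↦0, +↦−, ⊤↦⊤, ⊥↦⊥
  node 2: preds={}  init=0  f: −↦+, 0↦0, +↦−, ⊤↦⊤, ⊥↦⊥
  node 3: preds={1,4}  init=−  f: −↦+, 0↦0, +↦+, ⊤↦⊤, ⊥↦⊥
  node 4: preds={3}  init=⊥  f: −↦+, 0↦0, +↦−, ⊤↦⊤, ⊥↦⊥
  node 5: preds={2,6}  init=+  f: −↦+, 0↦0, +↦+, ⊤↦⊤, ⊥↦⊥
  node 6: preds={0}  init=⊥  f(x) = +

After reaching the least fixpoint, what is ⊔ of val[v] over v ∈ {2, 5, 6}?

⊤

Worklist (10 pops):
  #1 pop 0: in=⊥ → 0 (was ⊥); enqueue []
  #2 pop 1: in=⊥ → + (no change)
  #3 pop 2: in=⊥ → 0 (no change)
  #4 pop 3: in=+ → ⊤ (was −); enqueue []
  #5 pop 4: in=⊤ → ⊤ (was ⊥); enqueue [0,3]
  #6 pop 5: in=0 → ⊤ (was +); enqueue []
  #7 pop 6: in=0 → + (was ⊥); enqueue [5]
  #8 pop 0: in=⊤ → 0 (no change)
  #9 pop 3: in=⊤ → ⊤ (no change)
  #10 pop 5: in=⊤ → ⊤ (no change)

Fixpoint:
  val[0] = 0
  val[1] = +
  val[2] = 0
  val[3] = ⊤
  val[4] = ⊤
  val[5] = ⊤
  val[6] = +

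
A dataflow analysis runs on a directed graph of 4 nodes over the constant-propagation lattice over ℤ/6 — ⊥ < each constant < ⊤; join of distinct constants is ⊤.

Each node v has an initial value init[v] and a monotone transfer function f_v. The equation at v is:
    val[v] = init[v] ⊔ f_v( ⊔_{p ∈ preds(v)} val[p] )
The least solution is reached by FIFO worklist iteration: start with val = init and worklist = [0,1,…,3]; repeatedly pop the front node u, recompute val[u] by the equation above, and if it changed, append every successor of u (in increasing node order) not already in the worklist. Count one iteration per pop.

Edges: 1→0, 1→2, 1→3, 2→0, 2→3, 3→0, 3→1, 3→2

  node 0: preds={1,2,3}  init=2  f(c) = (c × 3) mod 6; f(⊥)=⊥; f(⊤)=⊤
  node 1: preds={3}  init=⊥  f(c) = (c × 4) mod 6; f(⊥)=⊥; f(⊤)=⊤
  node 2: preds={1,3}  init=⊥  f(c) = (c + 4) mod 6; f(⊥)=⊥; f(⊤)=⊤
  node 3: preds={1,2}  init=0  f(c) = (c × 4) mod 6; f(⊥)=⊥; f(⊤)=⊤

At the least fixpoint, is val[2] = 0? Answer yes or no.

no

Worklist (9 pops):
  #1 pop 0: in=0 → ⊤ (was 2); enqueue []
  #2 pop 1: in=0 → 0 (was ⊥); enqueue [0]
  #3 pop 2: in=0 → 4 (was ⊥); enqueue []
  #4 pop 3: in=⊤ → ⊤ (was 0); enqueue [1,2]
  #5 pop 0: in=⊤ → ⊤ (no change)
  #6 pop 1: in=⊤ → ⊤ (was 0); enqueue [0,3]
  #7 pop 2: in=⊤ → ⊤ (was 4); enqueue []
  #8 pop 0: in=⊤ → ⊤ (no change)
  #9 pop 3: in=⊤ → ⊤ (no change)

Fixpoint:
  val[0] = ⊤
  val[1] = ⊤
  val[2] = ⊤
  val[3] = ⊤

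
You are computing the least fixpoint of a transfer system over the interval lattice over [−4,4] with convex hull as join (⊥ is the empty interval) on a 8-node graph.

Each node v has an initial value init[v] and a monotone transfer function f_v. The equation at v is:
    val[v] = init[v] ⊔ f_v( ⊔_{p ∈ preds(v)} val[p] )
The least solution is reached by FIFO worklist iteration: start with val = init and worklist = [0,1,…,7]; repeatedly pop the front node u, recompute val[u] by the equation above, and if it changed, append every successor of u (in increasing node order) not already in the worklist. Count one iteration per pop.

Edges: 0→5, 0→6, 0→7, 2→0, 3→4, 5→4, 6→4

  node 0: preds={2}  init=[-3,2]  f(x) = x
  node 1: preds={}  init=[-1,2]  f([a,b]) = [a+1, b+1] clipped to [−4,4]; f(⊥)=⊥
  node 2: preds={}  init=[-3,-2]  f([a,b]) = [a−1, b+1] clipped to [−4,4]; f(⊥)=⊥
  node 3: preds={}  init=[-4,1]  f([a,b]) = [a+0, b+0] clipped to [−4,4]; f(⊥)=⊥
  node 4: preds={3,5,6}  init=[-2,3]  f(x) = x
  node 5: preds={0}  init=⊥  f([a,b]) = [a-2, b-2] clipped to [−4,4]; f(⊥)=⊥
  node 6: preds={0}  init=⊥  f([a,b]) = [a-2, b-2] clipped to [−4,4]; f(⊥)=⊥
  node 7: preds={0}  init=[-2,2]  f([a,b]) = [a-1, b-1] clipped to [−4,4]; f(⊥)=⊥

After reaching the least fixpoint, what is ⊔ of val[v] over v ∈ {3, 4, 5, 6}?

[-4,3]

Worklist (9 pops):
  #1 pop 0: in=[-3,-2] → [-3,2] (no change)
  #2 pop 1: in=⊥ → [-1,2] (no change)
  #3 pop 2: in=⊥ → [-3,-2] (no change)
  #4 pop 3: in=⊥ → [-4,1] (no change)
  #5 pop 4: in=[-4,1] → [-4,3] (was [-2,3]); enqueue []
  #6 pop 5: in=[-3,2] → [-4,0] (was ⊥); enqueue [4]
  #7 pop 6: in=[-3,2] → [-4,0] (was ⊥); enqueue []
  #8 pop 7: in=[-3,2] → [-4,2] (was [-2,2]); enqueue []
  #9 pop 4: in=[-4,1] → [-4,3] (no change)

Fixpoint:
  val[0] = [-3,2]
  val[1] = [-1,2]
  val[2] = [-3,-2]
  val[3] = [-4,1]
  val[4] = [-4,3]
  val[5] = [-4,0]
  val[6] = [-4,0]
  val[7] = [-4,2]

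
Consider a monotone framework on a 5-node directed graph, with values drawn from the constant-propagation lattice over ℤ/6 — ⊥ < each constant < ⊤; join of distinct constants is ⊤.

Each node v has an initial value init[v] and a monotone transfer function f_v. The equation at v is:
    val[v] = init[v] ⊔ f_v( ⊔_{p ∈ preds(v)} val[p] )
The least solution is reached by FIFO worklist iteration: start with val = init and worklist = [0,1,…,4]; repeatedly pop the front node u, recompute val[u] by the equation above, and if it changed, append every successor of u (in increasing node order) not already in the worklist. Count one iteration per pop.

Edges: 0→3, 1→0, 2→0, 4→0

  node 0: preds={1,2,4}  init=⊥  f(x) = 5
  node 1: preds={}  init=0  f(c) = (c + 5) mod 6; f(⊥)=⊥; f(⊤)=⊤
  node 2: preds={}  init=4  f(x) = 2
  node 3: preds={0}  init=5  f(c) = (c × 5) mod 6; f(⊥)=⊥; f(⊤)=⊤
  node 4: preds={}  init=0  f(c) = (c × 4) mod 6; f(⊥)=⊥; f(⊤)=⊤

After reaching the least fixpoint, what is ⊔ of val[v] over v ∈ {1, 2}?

Trace (6 dequeues):
  [1] u=0 | in ⊤ | out 5 | prev ⊥ | push {}
  [2] u=1 | in ⊥ | out 0 | ==
  [3] u=2 | in ⊥ | out ⊤ | prev 4 | push {0}
  [4] u=3 | in 5 | out ⊤ | prev 5 | push {}
  [5] u=4 | in ⊥ | out 0 | ==
  [6] u=0 | in ⊤ | out 5 | ==

Converged values:
  [0] 5
  [1] 0
  [2] ⊤
  [3] ⊤
  [4] 0

⊤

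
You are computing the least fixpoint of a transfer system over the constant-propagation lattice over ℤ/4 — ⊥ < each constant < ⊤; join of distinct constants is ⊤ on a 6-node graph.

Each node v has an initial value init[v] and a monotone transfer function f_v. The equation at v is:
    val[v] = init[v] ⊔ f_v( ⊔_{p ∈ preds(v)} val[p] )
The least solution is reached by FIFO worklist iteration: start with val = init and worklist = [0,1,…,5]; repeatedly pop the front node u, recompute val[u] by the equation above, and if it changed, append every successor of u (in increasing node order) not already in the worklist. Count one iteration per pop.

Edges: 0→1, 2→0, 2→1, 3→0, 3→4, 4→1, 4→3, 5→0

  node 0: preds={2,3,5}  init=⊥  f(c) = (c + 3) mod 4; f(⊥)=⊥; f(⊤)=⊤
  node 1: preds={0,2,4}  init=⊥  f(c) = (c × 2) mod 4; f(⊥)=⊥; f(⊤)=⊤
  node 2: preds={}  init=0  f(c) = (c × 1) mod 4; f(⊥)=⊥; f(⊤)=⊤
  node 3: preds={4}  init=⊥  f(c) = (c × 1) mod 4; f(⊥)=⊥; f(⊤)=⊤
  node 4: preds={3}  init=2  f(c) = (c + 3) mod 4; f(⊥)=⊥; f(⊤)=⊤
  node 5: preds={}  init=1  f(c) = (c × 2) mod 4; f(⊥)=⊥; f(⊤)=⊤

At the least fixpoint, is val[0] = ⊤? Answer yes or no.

Trace (11 dequeues):
  [1] u=0 | in ⊤ | out ⊤ | prev ⊥ | push {}
  [2] u=1 | in ⊤ | out ⊤ | prev ⊥ | push {}
  [3] u=2 | in ⊥ | out 0 | ==
  [4] u=3 | in 2 | out 2 | prev ⊥ | push {0}
  [5] u=4 | in 2 | out ⊤ | prev 2 | push {1,3}
  [6] u=5 | in ⊥ | out 1 | ==
  [7] u=0 | in ⊤ | out ⊤ | ==
  [8] u=1 | in ⊤ | out ⊤ | ==
  [9] u=3 | in ⊤ | out ⊤ | prev 2 | push {0,4}
  [10] u=0 | in ⊤ | out ⊤ | ==
  [11] u=4 | in ⊤ | out ⊤ | ==

Converged values:
  [0] ⊤
  [1] ⊤
  [2] 0
  [3] ⊤
  [4] ⊤
  [5] 1

yes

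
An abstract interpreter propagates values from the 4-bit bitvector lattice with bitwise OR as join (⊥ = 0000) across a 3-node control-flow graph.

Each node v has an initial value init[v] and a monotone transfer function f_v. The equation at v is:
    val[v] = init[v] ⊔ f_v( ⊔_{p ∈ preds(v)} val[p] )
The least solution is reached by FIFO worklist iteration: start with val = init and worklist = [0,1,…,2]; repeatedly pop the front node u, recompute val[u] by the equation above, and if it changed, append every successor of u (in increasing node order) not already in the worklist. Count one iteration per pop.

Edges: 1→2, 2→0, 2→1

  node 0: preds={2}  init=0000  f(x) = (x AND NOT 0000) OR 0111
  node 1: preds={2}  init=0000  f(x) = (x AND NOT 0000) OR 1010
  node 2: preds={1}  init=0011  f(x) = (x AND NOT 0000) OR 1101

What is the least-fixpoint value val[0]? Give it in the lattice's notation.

1111

Worklist (6 pops):
  #1 pop 0: in=0011 → 0111 (was 0000); enqueue []
  #2 pop 1: in=0011 → 1011 (was 0000); enqueue []
  #3 pop 2: in=1011 → 1111 (was 0011); enqueue [0,1]
  #4 pop 0: in=1111 → 1111 (was 0111); enqueue []
  #5 pop 1: in=1111 → 1111 (was 1011); enqueue [2]
  #6 pop 2: in=1111 → 1111 (no change)

Fixpoint:
  val[0] = 1111
  val[1] = 1111
  val[2] = 1111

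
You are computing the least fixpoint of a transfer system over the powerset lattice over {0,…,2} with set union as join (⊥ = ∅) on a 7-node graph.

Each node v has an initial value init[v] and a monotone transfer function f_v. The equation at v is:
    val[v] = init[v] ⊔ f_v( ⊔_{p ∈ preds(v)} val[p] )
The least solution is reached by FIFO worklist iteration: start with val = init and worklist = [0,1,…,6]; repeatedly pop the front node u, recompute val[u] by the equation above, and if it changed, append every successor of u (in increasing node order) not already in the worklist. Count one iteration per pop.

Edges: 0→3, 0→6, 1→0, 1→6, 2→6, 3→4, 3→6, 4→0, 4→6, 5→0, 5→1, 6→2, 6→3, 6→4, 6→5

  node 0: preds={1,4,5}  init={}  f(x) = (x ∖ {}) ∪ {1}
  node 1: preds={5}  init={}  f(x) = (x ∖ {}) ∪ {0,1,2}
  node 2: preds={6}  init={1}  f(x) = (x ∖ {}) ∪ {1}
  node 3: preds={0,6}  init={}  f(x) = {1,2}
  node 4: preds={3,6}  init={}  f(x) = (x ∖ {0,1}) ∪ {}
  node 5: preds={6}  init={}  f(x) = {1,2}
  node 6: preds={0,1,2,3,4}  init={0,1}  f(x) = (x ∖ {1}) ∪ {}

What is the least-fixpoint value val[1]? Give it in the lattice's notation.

Trace (14 dequeues):
  [1] u=0 | in {} | out {1} | prev {} | push {}
  [2] u=1 | in {} | out {0,1,2} | prev {} | push {0}
  [3] u=2 | in {0,1} | out {0,1} | prev {1} | push {}
  [4] u=3 | in {0,1} | out {1,2} | prev {} | push {}
  [5] u=4 | in {0,1,2} | out {2} | prev {} | push {}
  [6] u=5 | in {0,1} | out {1,2} | prev {} | push {1}
  [7] u=6 | in {0,1,2} | out {0,1,2} | prev {0,1} | push {2,3,4,5}
  [8] u=0 | in {0,1,2} | out {0,1,2} | prev {1} | push {6}
  [9] u=1 | in {1,2} | out {0,1,2} | ==
  [10] u=2 | in {0,1,2} | out {0,1,2} | prev {0,1} | push {}
  [11] u=3 | in {0,1,2} | out {1,2} | ==
  [12] u=4 | in {0,1,2} | out {2} | ==
  [13] u=5 | in {0,1,2} | out {1,2} | ==
  [14] u=6 | in {0,1,2} | out {0,1,2} | ==

Converged values:
  [0] {0,1,2}
  [1] {0,1,2}
  [2] {0,1,2}
  [3] {1,2}
  [4] {2}
  [5] {1,2}
  [6] {0,1,2}

{0,1,2}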